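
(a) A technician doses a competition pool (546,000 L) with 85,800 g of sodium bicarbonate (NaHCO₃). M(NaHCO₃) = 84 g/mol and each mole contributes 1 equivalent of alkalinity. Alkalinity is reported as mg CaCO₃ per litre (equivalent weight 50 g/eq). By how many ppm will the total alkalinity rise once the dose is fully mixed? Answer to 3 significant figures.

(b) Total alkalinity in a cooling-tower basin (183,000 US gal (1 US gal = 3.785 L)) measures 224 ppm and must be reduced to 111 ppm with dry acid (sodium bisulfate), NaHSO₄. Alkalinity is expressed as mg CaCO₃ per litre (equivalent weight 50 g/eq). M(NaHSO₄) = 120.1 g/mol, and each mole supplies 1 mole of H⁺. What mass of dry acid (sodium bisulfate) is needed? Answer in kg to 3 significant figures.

(a) Moles of NaHCO₃: 85,800 g ÷ 84 g/mol = 1021 mol → 1021 eq of alkalinity.
(a) As CaCO₃: 1021 eq × 50 g/eq = 51,070 g.
(a) Rise: 51,070 g / 546,000 L × 1000 = 93.54 mg/L.

(b) Volume: 183,000 US gal × 3.785 L/gal = 692,655 L.
(b) Alkalinity to neutralize: (224 − 111) = 113 mg/L as CaCO₃ × 692,655 L = 78,270 g as CaCO₃.
(b) Equivalents of H⁺ required: 78,270 ÷ 50 g/eq = 1565 eq = 1565 mol NaHSO₄.
(b) Mass of NaHSO₄: 1565 × 120.1 = 188,000 g.

(a) 93.5 ppm; (b) 188 kg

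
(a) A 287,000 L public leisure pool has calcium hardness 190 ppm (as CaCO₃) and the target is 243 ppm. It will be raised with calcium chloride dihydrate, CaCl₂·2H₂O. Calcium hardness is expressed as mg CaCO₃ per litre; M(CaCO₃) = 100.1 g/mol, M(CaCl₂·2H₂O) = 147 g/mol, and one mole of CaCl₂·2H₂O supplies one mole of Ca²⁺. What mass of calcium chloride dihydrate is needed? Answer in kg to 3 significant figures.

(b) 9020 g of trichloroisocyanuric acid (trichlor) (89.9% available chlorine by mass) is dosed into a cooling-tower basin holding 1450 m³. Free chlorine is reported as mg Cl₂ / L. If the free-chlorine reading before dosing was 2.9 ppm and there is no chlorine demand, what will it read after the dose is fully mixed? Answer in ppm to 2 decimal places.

(a) Hardness to add: (243 − 190) = 53 mg/L as CaCO₃ × 287,000 L = 15,210 g as CaCO₃.
(a) Moles of Ca²⁺ (1 mol Ca²⁺ ≡ 1 mol CaCO₃): 15,210 / 100.1 g/mol = 152 mol.
(a) Mass of CaCl₂·2H₂O: 152 × 147 = 22,340 g.

(b) Volume: 1450 m³ = 1,450,000 L.
(b) Available chlorine delivered: 9020 g × 0.899 = 8109 g as Cl₂.
(b) Concentration rise: 8109 g / 1,450,000 L = 5.592 mg/L = 5.59 ppm.
(b) Final FC: 2.9 + 5.59 = 8.49 ppm.

(a) 22.3 kg; (b) 8.49 ppm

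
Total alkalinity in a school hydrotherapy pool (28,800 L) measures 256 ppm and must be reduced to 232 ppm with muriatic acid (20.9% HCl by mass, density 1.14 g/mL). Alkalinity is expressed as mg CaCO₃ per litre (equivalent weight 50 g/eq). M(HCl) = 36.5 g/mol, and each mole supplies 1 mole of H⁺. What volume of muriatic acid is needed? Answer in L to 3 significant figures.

Alkalinity to neutralize: (256 − 232) = 24 mg/L as CaCO₃ × 28,800 L = 691.2 g as CaCO₃.
Equivalents of H⁺ required: 691.2 ÷ 50 g/eq = 13.82 eq = 13.82 mol HCl.
Mass of HCl: 13.82 × 36.5 = 504.6 g.
Mass of 20.9% solution: 504.6 / 0.209 = 2414 g.
Volume: 2414 g ÷ 1.14 g/mL = 2118 mL.

2.12 L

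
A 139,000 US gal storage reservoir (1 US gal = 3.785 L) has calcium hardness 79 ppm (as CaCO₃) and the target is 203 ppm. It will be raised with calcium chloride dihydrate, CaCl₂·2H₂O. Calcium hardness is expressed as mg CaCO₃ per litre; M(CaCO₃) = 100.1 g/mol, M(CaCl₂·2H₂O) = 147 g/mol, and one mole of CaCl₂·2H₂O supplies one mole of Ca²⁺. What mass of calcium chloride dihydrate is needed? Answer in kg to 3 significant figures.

95.8 kg

Volume: 139,000 US gal × 3.785 L/gal = 526,115 L.
Hardness to add: (203 − 79) = 124 mg/L as CaCO₃ × 526,115 L = 65,240 g as CaCO₃.
Moles of Ca²⁺ (1 mol Ca²⁺ ≡ 1 mol CaCO₃): 65,240 / 100.1 g/mol = 651.7 mol.
Mass of CaCl₂·2H₂O: 651.7 × 147 = 95,800 g.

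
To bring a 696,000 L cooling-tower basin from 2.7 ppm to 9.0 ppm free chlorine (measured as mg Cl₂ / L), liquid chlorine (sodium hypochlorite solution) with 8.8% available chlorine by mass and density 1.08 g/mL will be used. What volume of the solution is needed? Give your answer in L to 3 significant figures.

46.1 L

Chlorine deficit: 9.0 − 2.7 = 6.3 ppm = 6.3 mg/L as Cl₂.
Cl₂ equivalent needed: 6.3 mg/L × 696,000 L = 4,385,000 mg = 4385 g.
Product at 8.8% available chlorine: 4385 / 0.088 = 49,830 g.
Volume at density 1.08 g/mL: 49,830 g ÷ 1.08 g/mL = 46,140 mL.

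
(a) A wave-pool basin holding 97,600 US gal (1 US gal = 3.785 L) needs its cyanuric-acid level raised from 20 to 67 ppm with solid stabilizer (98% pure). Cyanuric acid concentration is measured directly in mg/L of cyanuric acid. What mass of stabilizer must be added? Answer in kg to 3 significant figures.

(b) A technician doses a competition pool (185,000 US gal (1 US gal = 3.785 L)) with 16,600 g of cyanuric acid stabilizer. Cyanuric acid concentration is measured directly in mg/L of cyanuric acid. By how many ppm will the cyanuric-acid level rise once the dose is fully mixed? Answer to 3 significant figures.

(a) 17.7 kg; (b) 23.7 ppm

(a) Volume: 97,600 US gal × 3.785 L/gal = 369,416 L.
(a) CYA to add: (67 − 20) = 47 mg/L × 369,416 L = 17,360 g cyanuric acid.
(a) At 98% purity: 17,360 / 0.98 = 17,720 g product.

(b) Volume: 185,000 US gal × 3.785 L/gal = 700,225 L.
(b) Rise: 16,600 g / 700,225 L × 1000 = 23.71 mg/L.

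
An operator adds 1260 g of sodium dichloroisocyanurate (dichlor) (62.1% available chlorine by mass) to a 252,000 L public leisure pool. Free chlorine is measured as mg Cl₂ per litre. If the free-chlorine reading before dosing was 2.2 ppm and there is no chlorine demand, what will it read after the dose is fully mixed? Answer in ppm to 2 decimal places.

Available chlorine delivered: 1260 g × 0.621 = 782.5 g as Cl₂.
Concentration rise: 782.5 g / 252,000 L = 3.105 mg/L = 3.10 ppm.
Final FC: 2.2 + 3.10 = 5.30 ppm.

5.30 ppm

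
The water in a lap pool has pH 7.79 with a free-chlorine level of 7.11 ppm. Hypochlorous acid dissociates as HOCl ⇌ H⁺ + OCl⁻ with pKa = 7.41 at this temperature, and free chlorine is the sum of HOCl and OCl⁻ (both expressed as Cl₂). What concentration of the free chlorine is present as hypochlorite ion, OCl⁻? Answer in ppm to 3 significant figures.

5.02 ppm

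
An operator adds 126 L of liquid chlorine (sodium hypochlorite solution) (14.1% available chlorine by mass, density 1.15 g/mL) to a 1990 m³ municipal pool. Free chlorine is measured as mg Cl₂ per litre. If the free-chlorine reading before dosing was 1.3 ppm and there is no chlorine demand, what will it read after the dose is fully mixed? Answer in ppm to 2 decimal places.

Volume: 1990 m³ = 1,990,000 L.
Mass of solution: 126 L × 1000 mL/L × 1.15 g/mL = 144,900 g.
Available chlorine delivered: 144,900 g × 0.141 = 20,430 g as Cl₂.
Concentration rise: 20,430 g / 1,990,000 L = 10.27 mg/L = 10.27 ppm.
Final FC: 1.3 + 10.27 = 11.57 ppm.

11.57 ppm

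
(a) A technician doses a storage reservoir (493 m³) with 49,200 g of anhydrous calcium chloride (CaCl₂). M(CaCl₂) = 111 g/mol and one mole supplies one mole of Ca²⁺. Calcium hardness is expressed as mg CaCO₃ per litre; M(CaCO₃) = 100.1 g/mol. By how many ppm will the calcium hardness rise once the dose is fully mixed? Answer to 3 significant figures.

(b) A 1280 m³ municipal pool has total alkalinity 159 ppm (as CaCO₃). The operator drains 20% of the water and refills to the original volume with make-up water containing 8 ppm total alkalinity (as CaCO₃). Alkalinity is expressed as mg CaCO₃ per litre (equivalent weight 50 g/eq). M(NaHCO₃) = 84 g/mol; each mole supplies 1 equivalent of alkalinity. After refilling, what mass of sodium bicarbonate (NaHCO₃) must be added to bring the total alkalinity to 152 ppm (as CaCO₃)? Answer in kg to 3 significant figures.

(a) 90.0 ppm; (b) 49.9 kg

(a) Volume: 493 m³ = 493,000 L.
(a) Moles of Ca²⁺: 49,200 g ÷ 111 g/mol = 443.2 mol.
(a) As CaCO₃: 443.2 mol × 100.1 g/mol = 44,370 g.
(a) Rise: 44,370 g / 493,000 L × 1000 = 90 mg/L.

(b) Volume: 1280 m³ = 1,280,000 L.
(b) After draining 20% and refilling: 159 × 0.80 + 8 × 0.20 = 128.8 ppm.
(b) Deficit to target: 152 − 128.8 = 23.2 mg/L.
(b) As CaCO₃: 23.2 mg/L × 1,280,000 L = 29,700 g; ÷ 50 g/eq ÷ 1 = 593.9 mol NaHCO₃.
(b) Mass: 593.9 × 84 = 49,890 g.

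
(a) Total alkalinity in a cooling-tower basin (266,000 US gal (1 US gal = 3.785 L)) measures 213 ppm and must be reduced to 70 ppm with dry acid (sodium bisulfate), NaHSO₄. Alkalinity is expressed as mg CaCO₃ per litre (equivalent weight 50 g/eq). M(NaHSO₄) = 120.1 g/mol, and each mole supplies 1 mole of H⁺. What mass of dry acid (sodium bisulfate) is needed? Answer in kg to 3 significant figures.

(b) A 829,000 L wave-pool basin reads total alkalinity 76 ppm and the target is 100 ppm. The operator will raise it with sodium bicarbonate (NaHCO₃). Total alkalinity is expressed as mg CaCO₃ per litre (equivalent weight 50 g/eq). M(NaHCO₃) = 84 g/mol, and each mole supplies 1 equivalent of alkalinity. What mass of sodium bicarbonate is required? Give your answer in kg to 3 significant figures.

(a) 346 kg; (b) 33.4 kg

(a) Volume: 266,000 US gal × 3.785 L/gal = 1,006,810 L.
(a) Alkalinity to neutralize: (213 − 70) = 143 mg/L as CaCO₃ × 1,006,810 L = 144,000 g as CaCO₃.
(a) Equivalents of H⁺ required: 144,000 ÷ 50 g/eq = 2879 eq = 2879 mol NaHSO₄.
(a) Mass of NaHSO₄: 2879 × 120.1 = 345,800 g.

(b) Alkalinity to add: (100 − 76) = 24 mg/L as CaCO₃ × 829,000 L = 19,900 g as CaCO₃.
(b) Equivalents: 19,900 g ÷ 50 g/eq = 397.9 eq.
(b) NaHCO₃ supplies 1 eq per mole → 397.9 mol.
(b) Mass: 397.9 mol × 84 g/mol = 33,430 g.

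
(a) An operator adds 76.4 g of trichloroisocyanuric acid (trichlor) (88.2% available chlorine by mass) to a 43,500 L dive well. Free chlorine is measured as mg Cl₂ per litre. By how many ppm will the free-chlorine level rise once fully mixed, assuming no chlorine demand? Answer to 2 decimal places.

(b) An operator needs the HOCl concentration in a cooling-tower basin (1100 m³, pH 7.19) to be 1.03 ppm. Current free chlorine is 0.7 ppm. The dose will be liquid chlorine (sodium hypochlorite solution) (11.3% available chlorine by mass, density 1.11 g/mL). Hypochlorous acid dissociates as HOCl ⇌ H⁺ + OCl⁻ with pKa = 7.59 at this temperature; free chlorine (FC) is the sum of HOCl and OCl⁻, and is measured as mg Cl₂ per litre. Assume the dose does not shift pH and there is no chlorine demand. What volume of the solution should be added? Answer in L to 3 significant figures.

(a) 1.55 ppm; (b) 6.49 L

(a) Available chlorine delivered: 76.4 g × 0.882 = 67.38 g as Cl₂.
(a) Concentration rise: 67.38 g / 43,500 L = 1.549 mg/L = 1.55 ppm.

(b) Volume: 1100 m³ = 1,100,000 L.
(b) [OCl⁻]/[HOCl] = 10^(pH − pKa) = 10^(7.19 − 7.59) = 0.3981; fraction as HOCl = 1/(1 + 0.3981) = 0.7153.
(b) Free chlorine required for 1.03 ppm HOCl: 1.03 / 0.7153 = 1.44 ppm.
(b) FC to add: 1.44 − 0.7 = 0.7401 mg/L as Cl₂.
(b) Cl₂ equivalent: 0.7401 mg/L × 1,100,000 L = 814.1 g.
(b) Product at 11.3% available Cl: 814.1 / 0.113 = 7204 g.
(b) Volume: 7204 g ÷ 1.11 g/mL = 6490 mL.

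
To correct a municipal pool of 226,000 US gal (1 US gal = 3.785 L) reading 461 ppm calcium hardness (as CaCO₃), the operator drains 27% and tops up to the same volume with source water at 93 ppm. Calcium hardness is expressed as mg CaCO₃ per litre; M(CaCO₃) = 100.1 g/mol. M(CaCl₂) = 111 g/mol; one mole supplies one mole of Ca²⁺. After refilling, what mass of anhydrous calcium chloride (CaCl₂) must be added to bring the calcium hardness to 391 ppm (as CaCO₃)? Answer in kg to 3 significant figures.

27.8 kg

Volume: 226,000 US gal × 3.785 L/gal = 855,410 L.
After draining 27% and refilling: 461 × 0.73 + 93 × 0.27 = 361.64 ppm.
Deficit to target: 391 − 361.64 = 29.36 mg/L.
As CaCO₃: 29.36 mg/L × 855,410 L = 25,110 g; ÷ 100.1 = 250.9 mol Ca²⁺.
Mass: 250.9 × 111 = 27,850 g.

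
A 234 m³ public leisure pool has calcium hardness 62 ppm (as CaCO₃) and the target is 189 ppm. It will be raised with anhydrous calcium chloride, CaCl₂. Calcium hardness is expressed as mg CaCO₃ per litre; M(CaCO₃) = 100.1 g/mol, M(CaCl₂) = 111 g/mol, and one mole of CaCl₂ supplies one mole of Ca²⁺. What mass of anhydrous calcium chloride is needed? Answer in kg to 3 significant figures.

Volume: 234 m³ = 234,000 L.
Hardness to add: (189 − 62) = 127 mg/L as CaCO₃ × 234,000 L = 29,720 g as CaCO₃.
Moles of Ca²⁺ (1 mol Ca²⁺ ≡ 1 mol CaCO₃): 29,720 / 100.1 g/mol = 296.9 mol.
Mass of CaCl₂: 296.9 × 111 = 32,950 g.

33.0 kg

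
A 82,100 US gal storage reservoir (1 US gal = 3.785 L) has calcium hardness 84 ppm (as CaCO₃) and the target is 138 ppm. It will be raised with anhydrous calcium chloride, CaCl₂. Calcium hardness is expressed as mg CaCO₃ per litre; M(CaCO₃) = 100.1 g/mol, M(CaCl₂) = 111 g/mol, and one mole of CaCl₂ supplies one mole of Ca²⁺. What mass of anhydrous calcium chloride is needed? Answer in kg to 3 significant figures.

Volume: 82,100 US gal × 3.785 L/gal = 310,748 L.
Hardness to add: (138 − 84) = 54 mg/L as CaCO₃ × 310,748 L = 16,780 g as CaCO₃.
Moles of Ca²⁺ (1 mol Ca²⁺ ≡ 1 mol CaCO₃): 16,780 / 100.1 g/mol = 167.6 mol.
Mass of CaCl₂: 167.6 × 111 = 18,610 g.

18.6 kg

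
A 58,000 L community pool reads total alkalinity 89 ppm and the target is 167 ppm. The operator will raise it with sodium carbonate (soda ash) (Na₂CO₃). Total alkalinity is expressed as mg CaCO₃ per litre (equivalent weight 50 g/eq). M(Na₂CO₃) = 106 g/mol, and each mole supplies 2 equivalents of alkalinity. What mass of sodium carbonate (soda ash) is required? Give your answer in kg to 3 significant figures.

4.80 kg

Alkalinity to add: (167 − 89) = 78 mg/L as CaCO₃ × 58,000 L = 4524 g as CaCO₃.
Equivalents: 4524 g ÷ 50 g/eq = 90.48 eq.
Each mole of Na₂CO₃ supplies 2 eq, so 90.48 / 2 = 45.24 mol.
Mass: 45.24 mol × 106 g/mol = 4795 g.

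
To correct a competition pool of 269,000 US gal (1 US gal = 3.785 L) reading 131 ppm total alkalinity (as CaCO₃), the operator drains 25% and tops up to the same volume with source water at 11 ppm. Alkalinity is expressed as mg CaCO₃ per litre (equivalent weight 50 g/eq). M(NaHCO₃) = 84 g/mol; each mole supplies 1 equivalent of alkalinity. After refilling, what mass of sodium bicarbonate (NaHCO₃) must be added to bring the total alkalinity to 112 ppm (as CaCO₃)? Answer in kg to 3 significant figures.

Volume: 269,000 US gal × 3.785 L/gal = 1,018,165 L.
After draining 25% and refilling: 131 × 0.75 + 11 × 0.25 = 101 ppm.
Deficit to target: 112 − 101 = 11 mg/L.
As CaCO₃: 11 mg/L × 1,018,165 L = 11,200 g; ÷ 50 g/eq ÷ 1 = 224 mol NaHCO₃.
Mass: 224 × 84 = 18,820 g.

18.8 kg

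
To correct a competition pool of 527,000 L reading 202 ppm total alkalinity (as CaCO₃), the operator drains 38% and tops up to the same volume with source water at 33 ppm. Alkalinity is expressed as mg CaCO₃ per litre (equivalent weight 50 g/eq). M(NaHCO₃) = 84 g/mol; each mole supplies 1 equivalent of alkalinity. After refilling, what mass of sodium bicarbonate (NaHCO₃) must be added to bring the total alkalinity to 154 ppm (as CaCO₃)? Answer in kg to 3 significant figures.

14.4 kg

After draining 38% and refilling: 202 × 0.62 + 33 × 0.38 = 137.78 ppm.
Deficit to target: 154 − 137.78 = 16.22 mg/L.
As CaCO₃: 16.22 mg/L × 527,000 L = 8548 g; ÷ 50 g/eq ÷ 1 = 171 mol NaHCO₃.
Mass: 171 × 84 = 14,360 g.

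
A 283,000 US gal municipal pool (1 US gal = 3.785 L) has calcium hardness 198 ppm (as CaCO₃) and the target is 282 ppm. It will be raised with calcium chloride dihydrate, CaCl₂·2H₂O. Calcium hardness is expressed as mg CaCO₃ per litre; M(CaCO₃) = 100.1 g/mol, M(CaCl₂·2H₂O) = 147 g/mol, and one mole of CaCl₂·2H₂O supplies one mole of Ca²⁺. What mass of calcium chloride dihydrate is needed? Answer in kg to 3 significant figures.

Volume: 283,000 US gal × 3.785 L/gal = 1,071,155 L.
Hardness to add: (282 − 198) = 84 mg/L as CaCO₃ × 1,071,155 L = 89,980 g as CaCO₃.
Moles of Ca²⁺ (1 mol Ca²⁺ ≡ 1 mol CaCO₃): 89,980 / 100.1 g/mol = 898.9 mol.
Mass of CaCl₂·2H₂O: 898.9 × 147 = 132,100 g.

132 kg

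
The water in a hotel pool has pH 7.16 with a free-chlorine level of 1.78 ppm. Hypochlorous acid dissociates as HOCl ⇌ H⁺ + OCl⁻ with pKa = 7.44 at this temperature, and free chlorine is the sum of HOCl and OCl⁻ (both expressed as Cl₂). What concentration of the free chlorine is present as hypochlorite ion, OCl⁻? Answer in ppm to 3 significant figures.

0.613 ppm

[OCl⁻]/[HOCl] = 10^(pH − pKa) = 10^(7.16 − 7.44) = 10^-0.28 = 0.5248.
Fraction as HOCl = 1 / (1 + 0.5248) = 0.6558.
OCl⁻ = (1 − 0.6558) × 1.78 ppm = 0.6126 ppm.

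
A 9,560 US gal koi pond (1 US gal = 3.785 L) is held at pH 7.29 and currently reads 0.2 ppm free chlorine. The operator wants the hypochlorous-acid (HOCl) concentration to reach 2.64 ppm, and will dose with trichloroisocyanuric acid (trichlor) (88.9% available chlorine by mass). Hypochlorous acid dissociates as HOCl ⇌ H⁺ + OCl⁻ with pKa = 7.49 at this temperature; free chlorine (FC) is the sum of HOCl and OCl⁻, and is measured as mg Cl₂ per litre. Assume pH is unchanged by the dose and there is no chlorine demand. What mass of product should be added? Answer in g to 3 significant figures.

Volume: 9,560 US gal × 3.785 L/gal = 36,185 L.
[OCl⁻]/[HOCl] = 10^(pH − pKa) = 10^(7.29 − 7.49) = 0.631; fraction as HOCl = 1/(1 + 0.631) = 0.6131.
Free chlorine required for 2.64 ppm HOCl: 2.64 / 0.6131 = 4.306 ppm.
FC to add: 4.306 − 0.2 = 4.106 mg/L as Cl₂.
Cl₂ equivalent: 4.106 mg/L × 36,185 L = 148.6 g.
Product at 88.9% available Cl: 148.6 / 0.889 = 167.1 g.

167 g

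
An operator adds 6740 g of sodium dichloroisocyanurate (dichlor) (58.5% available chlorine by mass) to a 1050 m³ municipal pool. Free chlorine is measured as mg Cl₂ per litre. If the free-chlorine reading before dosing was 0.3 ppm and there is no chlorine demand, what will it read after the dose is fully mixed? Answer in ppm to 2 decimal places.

4.06 ppm

Volume: 1050 m³ = 1,050,000 L.
Available chlorine delivered: 6740 g × 0.585 = 3943 g as Cl₂.
Concentration rise: 3943 g / 1,050,000 L = 3.755 mg/L = 3.76 ppm.
Final FC: 0.3 + 3.76 = 4.06 ppm.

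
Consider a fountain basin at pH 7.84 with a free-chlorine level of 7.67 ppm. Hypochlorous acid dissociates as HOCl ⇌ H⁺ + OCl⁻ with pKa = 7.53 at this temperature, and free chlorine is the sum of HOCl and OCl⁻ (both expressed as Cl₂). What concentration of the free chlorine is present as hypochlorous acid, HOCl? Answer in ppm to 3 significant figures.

2.52 ppm

[OCl⁻]/[HOCl] = 10^(pH − pKa) = 10^(7.84 − 7.53) = 10^0.31 = 2.042.
Fraction as HOCl = 1 / (1 + 2.042) = 0.3288.
HOCl = 0.3288 × 7.67 ppm = 2.522 ppm.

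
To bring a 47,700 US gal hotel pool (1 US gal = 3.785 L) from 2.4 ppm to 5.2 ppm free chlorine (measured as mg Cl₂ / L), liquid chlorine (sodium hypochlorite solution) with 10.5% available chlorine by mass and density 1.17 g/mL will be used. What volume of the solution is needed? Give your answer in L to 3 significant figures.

4.11 L

Volume: 47,700 US gal × 3.785 L/gal = 180,544 L.
Chlorine deficit: 5.2 − 2.4 = 2.8 ppm = 2.8 mg/L as Cl₂.
Cl₂ equivalent needed: 2.8 mg/L × 180,544 L = 505,500 mg = 505.5 g.
Product at 10.5% available chlorine: 505.5 / 0.105 = 4815 g.
Volume at density 1.17 g/mL: 4815 g ÷ 1.17 g/mL = 4115 mL.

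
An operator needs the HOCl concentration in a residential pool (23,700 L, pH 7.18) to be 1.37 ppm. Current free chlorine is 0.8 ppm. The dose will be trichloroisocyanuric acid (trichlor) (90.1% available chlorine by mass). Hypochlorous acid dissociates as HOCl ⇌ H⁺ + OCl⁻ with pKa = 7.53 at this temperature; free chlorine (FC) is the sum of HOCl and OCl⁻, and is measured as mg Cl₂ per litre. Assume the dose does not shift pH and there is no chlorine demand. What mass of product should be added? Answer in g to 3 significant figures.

31.1 g

[OCl⁻]/[HOCl] = 10^(pH − pKa) = 10^(7.18 − 7.53) = 0.4467; fraction as HOCl = 1/(1 + 0.4467) = 0.6912.
Free chlorine required for 1.37 ppm HOCl: 1.37 / 0.6912 = 1.982 ppm.
FC to add: 1.982 − 0.8 = 1.182 mg/L as Cl₂.
Cl₂ equivalent: 1.182 mg/L × 23,700 L = 28.01 g.
Product at 90.1% available Cl: 28.01 / 0.901 = 31.09 g.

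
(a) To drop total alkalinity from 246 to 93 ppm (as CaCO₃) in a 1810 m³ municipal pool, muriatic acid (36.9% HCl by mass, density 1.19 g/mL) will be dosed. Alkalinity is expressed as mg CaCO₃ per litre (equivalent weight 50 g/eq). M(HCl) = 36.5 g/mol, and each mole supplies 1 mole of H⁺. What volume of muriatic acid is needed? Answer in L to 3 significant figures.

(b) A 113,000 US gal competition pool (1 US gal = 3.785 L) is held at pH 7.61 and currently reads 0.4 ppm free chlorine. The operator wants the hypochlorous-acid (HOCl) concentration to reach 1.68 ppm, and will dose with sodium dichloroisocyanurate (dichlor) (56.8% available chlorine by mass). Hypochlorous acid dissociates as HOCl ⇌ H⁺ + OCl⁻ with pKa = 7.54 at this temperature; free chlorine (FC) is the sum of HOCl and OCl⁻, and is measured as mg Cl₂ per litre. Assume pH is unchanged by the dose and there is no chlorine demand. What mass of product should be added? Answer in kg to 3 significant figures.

(a) Volume: 1810 m³ = 1,810,000 L.
(a) Alkalinity to neutralize: (246 − 93) = 153 mg/L as CaCO₃ × 1,810,000 L = 276,900 g as CaCO₃.
(a) Equivalents of H⁺ required: 276,900 ÷ 50 g/eq = 5539 eq = 5539 mol HCl.
(a) Mass of HCl: 5539 × 36.5 = 202,200 g.
(a) Mass of 36.9% solution: 202,200 / 0.369 = 547,900 g.
(a) Volume: 547,900 g ÷ 1.19 g/mL = 460,400 mL.

(b) Volume: 113,000 US gal × 3.785 L/gal = 427,705 L.
(b) [OCl⁻]/[HOCl] = 10^(pH − pKa) = 10^(7.61 − 7.54) = 1.175; fraction as HOCl = 1/(1 + 1.175) = 0.4598.
(b) Free chlorine required for 1.68 ppm HOCl: 1.68 / 0.4598 = 3.654 ppm.
(b) FC to add: 3.654 − 0.4 = 3.254 mg/L as Cl₂.
(b) Cl₂ equivalent: 3.254 mg/L × 427,705 L = 1392 g.
(b) Product at 56.8% available Cl: 1392 / 0.568 = 2450 g.

(a) 460 L; (b) 2.45 kg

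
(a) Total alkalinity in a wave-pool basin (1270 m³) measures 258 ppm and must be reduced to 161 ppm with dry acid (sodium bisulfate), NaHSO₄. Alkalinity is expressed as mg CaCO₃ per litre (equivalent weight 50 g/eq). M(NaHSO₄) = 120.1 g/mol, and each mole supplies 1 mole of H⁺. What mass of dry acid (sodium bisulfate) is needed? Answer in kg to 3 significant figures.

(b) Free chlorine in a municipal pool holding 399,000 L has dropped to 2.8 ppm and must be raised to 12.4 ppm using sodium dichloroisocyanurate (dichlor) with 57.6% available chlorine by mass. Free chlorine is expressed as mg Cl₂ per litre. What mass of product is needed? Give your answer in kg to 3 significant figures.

(a) Volume: 1270 m³ = 1,270,000 L.
(a) Alkalinity to neutralize: (258 − 161) = 97 mg/L as CaCO₃ × 1,270,000 L = 123,200 g as CaCO₃.
(a) Equivalents of H⁺ required: 123,200 ÷ 50 g/eq = 2464 eq = 2464 mol NaHSO₄.
(a) Mass of NaHSO₄: 2464 × 120.1 = 295,900 g.

(b) Chlorine deficit: 12.4 − 2.8 = 9.6 ppm = 9.6 mg/L as Cl₂.
(b) Cl₂ equivalent needed: 9.6 mg/L × 399,000 L = 3,830,000 mg = 3830 g.
(b) Product at 57.6% available chlorine: 3830 / 0.576 = 6650 g.

(a) 296 kg; (b) 6.65 kg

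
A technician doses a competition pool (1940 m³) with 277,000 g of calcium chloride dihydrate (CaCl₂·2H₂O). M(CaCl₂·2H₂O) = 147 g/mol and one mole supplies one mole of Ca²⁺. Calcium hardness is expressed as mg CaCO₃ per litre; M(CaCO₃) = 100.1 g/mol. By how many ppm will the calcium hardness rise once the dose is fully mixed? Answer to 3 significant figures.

Volume: 1940 m³ = 1,940,000 L.
Moles of Ca²⁺: 277,000 g ÷ 147 g/mol = 1884 mol.
As CaCO₃: 1884 mol × 100.1 g/mol = 188,600 g.
Rise: 188,600 g / 1,940,000 L × 1000 = 97.23 mg/L.

97.2 ppm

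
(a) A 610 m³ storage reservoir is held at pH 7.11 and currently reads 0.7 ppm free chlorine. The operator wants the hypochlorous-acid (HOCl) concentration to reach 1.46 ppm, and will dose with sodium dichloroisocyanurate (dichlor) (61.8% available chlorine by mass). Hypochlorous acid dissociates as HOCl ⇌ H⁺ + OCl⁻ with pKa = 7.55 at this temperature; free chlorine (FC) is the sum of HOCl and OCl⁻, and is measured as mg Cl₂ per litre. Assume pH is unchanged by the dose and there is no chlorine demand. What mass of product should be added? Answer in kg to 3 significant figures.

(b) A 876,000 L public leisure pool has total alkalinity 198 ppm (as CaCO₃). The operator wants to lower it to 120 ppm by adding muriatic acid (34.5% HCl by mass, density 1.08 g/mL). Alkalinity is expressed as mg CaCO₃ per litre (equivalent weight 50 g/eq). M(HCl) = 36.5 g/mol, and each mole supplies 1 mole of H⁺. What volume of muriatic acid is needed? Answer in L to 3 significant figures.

(a) Volume: 610 m³ = 610,000 L.
(a) [OCl⁻]/[HOCl] = 10^(pH − pKa) = 10^(7.11 − 7.55) = 0.3631; fraction as HOCl = 1/(1 + 0.3631) = 0.7336.
(a) Free chlorine required for 1.46 ppm HOCl: 1.46 / 0.7336 = 1.99 ppm.
(a) FC to add: 1.99 − 0.7 = 1.29 mg/L as Cl₂.
(a) Cl₂ equivalent: 1.29 mg/L × 610,000 L = 787 g.
(a) Product at 61.8% available Cl: 787 / 0.618 = 1273 g.

(b) Alkalinity to neutralize: (198 − 120) = 78 mg/L as CaCO₃ × 876,000 L = 68,330 g as CaCO₃.
(b) Equivalents of H⁺ required: 68,330 ÷ 50 g/eq = 1367 eq = 1367 mol HCl.
(b) Mass of HCl: 1367 × 36.5 = 49,880 g.
(b) Mass of 34.5% solution: 49,880 / 0.345 = 144,600 g.
(b) Volume: 144,600 g ÷ 1.08 g/mL = 133,900 mL.

(a) 1.27 kg; (b) 134 L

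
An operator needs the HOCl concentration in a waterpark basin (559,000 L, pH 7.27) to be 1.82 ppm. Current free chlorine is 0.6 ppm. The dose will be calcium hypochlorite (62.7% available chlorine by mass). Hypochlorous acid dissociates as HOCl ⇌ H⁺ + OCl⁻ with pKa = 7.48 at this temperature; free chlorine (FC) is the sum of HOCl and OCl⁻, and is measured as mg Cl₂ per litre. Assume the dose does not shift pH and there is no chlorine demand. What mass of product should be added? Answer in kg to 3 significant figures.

2.09 kg

[OCl⁻]/[HOCl] = 10^(pH − pKa) = 10^(7.27 − 7.48) = 0.6166; fraction as HOCl = 1/(1 + 0.6166) = 0.6186.
Free chlorine required for 1.82 ppm HOCl: 1.82 / 0.6186 = 2.942 ppm.
FC to add: 2.942 − 0.6 = 2.342 mg/L as Cl₂.
Cl₂ equivalent: 2.342 mg/L × 559,000 L = 1309 g.
Product at 62.7% available Cl: 1309 / 0.627 = 2088 g.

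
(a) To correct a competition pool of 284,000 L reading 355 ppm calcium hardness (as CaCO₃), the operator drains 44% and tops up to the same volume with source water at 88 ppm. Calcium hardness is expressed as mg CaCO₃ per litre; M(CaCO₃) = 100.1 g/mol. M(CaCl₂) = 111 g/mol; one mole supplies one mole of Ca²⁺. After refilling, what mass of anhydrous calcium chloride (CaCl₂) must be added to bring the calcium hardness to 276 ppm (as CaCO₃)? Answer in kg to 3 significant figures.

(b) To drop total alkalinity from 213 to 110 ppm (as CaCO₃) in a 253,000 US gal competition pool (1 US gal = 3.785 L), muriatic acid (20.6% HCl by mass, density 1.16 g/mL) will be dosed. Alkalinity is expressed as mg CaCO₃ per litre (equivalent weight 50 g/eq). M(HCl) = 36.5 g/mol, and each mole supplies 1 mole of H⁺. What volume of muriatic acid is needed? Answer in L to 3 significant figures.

(a) After draining 44% and refilling: 355 × 0.56 + 88 × 0.44 = 237.52 ppm.
(a) Deficit to target: 276 − 237.52 = 38.48 mg/L.
(a) As CaCO₃: 38.48 mg/L × 284,000 L = 10,930 g; ÷ 100.1 = 109.2 mol Ca²⁺.
(a) Mass: 109.2 × 111 = 12,120 g.

(b) Volume: 253,000 US gal × 3.785 L/gal = 957,605 L.
(b) Alkalinity to neutralize: (213 − 110) = 103 mg/L as CaCO₃ × 957,605 L = 98,630 g as CaCO₃.
(b) Equivalents of H⁺ required: 98,630 ÷ 50 g/eq = 1973 eq = 1973 mol HCl.
(b) Mass of HCl: 1973 × 36.5 = 72,000 g.
(b) Mass of 20.6% solution: 72,000 / 0.206 = 349,500 g.
(b) Volume: 349,500 g ÷ 1.16 g/mL = 301,300 mL.

(a) 12.1 kg; (b) 301 L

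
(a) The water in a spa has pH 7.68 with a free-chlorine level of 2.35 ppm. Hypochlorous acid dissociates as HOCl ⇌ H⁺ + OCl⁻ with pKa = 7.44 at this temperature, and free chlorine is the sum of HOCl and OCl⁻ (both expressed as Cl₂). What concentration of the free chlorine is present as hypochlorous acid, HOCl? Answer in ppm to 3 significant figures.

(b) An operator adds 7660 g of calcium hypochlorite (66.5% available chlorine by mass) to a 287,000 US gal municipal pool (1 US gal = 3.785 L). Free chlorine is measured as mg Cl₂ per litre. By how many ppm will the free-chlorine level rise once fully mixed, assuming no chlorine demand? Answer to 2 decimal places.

(a) 0.858 ppm; (b) 4.69 ppm

(a) [OCl⁻]/[HOCl] = 10^(pH − pKa) = 10^(7.68 − 7.44) = 10^0.24 = 1.738.
(a) Fraction as HOCl = 1 / (1 + 1.738) = 0.3653.
(a) HOCl = 0.3653 × 2.35 ppm = 0.8584 ppm.

(b) Volume: 287,000 US gal × 3.785 L/gal = 1,086,295 L.
(b) Available chlorine delivered: 7660 g × 0.665 = 5094 g as Cl₂.
(b) Concentration rise: 5094 g / 1,086,295 L = 4.689 mg/L = 4.69 ppm.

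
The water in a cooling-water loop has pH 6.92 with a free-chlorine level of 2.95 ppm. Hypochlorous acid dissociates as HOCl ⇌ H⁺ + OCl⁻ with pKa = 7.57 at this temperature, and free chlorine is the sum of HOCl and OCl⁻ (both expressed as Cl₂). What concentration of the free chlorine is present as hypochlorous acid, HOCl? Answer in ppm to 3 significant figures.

2.41 ppm

[OCl⁻]/[HOCl] = 10^(pH − pKa) = 10^(6.92 − 7.57) = 10^-0.65 = 0.2239.
Fraction as HOCl = 1 / (1 + 0.2239) = 0.8171.
HOCl = 0.8171 × 2.95 ppm = 2.41 ppm.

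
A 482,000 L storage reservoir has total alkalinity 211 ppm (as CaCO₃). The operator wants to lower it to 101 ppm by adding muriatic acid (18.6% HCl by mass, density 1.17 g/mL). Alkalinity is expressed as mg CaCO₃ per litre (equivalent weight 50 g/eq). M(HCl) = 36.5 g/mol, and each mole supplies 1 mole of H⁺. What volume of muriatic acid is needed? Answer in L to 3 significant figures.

Alkalinity to neutralize: (211 − 101) = 110 mg/L as CaCO₃ × 482,000 L = 53,020 g as CaCO₃.
Equivalents of H⁺ required: 53,020 ÷ 50 g/eq = 1060 eq = 1060 mol HCl.
Mass of HCl: 1060 × 36.5 = 38,700 g.
Mass of 18.6% solution: 38,700 / 0.186 = 208,100 g.
Volume: 208,100 g ÷ 1.17 g/mL = 177,900 mL.

178 L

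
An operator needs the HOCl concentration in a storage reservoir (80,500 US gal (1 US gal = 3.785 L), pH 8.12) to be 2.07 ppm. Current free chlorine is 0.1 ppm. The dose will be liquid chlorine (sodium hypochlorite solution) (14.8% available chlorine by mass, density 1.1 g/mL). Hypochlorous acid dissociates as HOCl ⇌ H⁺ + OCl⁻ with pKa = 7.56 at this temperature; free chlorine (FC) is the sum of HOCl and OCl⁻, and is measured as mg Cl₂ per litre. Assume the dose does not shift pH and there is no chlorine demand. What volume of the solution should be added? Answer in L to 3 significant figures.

Volume: 80,500 US gal × 3.785 L/gal = 304,692 L.
[OCl⁻]/[HOCl] = 10^(pH − pKa) = 10^(8.12 − 7.56) = 3.631; fraction as HOCl = 1/(1 + 3.631) = 0.2159.
Free chlorine required for 2.07 ppm HOCl: 2.07 / 0.2159 = 9.586 ppm.
FC to add: 9.586 − 0.1 = 9.486 mg/L as Cl₂.
Cl₂ equivalent: 9.486 mg/L × 304,692 L = 2890 g.
Product at 14.8% available Cl: 2890 / 0.148 = 19,530 g.
Volume: 19,530 g ÷ 1.1 g/mL = 17,750 mL.

17.8 L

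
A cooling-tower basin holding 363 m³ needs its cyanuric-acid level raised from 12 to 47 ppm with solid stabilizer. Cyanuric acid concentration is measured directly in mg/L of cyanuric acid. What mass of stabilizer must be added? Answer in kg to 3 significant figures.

12.7 kg

Volume: 363 m³ = 363,000 L.
CYA to add: (47 − 12) = 35 mg/L × 363,000 L = 12,700 g cyanuric acid.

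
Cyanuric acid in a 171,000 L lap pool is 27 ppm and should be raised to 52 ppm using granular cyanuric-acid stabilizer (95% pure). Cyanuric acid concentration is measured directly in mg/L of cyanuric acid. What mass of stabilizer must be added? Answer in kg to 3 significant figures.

CYA to add: (52 − 27) = 25 mg/L × 171,000 L = 4275 g cyanuric acid.
At 95% purity: 4275 / 0.95 = 4500 g product.

4.50 kg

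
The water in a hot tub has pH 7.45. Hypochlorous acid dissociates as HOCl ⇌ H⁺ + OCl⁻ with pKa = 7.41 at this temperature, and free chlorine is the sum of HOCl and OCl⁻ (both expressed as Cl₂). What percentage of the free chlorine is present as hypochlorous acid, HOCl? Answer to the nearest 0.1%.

[OCl⁻]/[HOCl] = 10^(pH − pKa) = 10^(7.45 − 7.41) = 10^0.04 = 1.096.
Fraction as HOCl = 1 / (1 + 1.096) = 0.477.

47.7%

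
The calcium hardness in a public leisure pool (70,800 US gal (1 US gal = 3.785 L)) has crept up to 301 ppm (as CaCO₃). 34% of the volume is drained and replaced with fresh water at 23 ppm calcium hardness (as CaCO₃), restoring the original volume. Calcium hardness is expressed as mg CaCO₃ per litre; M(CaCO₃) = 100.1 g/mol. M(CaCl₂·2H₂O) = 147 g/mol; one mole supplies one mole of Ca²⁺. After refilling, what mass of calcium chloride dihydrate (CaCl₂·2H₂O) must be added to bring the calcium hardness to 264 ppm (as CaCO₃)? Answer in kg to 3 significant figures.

Volume: 70,800 US gal × 3.785 L/gal = 267,978 L.
After draining 34% and refilling: 301 × 0.66 + 23 × 0.34 = 206.48 ppm.
Deficit to target: 264 − 206.48 = 57.52 mg/L.
As CaCO₃: 57.52 mg/L × 267,978 L = 15,410 g; ÷ 100.1 = 154 mol Ca²⁺.
Mass: 154 × 147 = 22,640 g.

22.6 kg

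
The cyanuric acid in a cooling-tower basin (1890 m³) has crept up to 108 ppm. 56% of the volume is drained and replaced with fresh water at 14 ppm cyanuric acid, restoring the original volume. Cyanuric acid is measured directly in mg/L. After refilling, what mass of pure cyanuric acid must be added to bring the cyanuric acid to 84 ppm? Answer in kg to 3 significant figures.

54.1 kg

Volume: 1890 m³ = 1,890,000 L.
After draining 56% and refilling: 108 × 0.44 + 14 × 0.56 = 55.36 ppm.
Deficit to target: 84 − 55.36 = 28.64 mg/L.
Mass: 28.64 mg/L × 1,890,000 L = 54,130 g cyanuric acid.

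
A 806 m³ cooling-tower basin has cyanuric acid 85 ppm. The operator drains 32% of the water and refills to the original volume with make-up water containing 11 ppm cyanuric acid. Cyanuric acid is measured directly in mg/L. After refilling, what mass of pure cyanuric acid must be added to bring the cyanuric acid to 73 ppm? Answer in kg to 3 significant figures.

Volume: 806 m³ = 806,000 L.
After draining 32% and refilling: 85 × 0.68 + 11 × 0.32 = 61.32 ppm.
Deficit to target: 73 − 61.32 = 11.68 mg/L.
Mass: 11.68 mg/L × 806,000 L = 9414 g cyanuric acid.

9.41 kg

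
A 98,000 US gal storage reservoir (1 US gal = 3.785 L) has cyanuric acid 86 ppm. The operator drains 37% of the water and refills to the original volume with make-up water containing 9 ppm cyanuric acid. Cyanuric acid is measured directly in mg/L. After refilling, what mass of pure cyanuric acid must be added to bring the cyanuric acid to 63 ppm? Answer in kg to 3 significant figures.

Volume: 98,000 US gal × 3.785 L/gal = 370,930 L.
After draining 37% and refilling: 86 × 0.63 + 9 × 0.37 = 57.51 ppm.
Deficit to target: 63 − 57.51 = 5.49 mg/L.
Mass: 5.49 mg/L × 370,930 L = 2036 g cyanuric acid.

2.04 kg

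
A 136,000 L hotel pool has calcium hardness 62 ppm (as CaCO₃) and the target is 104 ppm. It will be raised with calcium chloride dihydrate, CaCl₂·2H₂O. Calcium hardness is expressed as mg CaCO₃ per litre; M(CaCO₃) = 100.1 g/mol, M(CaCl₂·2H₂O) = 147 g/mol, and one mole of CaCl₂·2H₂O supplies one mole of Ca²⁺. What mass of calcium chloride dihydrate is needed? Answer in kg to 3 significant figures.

Hardness to add: (104 − 62) = 42 mg/L as CaCO₃ × 136,000 L = 5712 g as CaCO₃.
Moles of Ca²⁺ (1 mol Ca²⁺ ≡ 1 mol CaCO₃): 5712 / 100.1 g/mol = 57.06 mol.
Mass of CaCl₂·2H₂O: 57.06 × 147 = 8388 g.

8.39 kg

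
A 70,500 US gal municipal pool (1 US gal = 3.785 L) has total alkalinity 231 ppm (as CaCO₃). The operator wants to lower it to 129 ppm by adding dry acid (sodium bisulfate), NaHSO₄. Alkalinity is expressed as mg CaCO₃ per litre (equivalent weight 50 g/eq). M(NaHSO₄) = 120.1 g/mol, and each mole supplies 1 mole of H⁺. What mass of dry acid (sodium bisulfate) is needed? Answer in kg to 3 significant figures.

65.4 kg

Volume: 70,500 US gal × 3.785 L/gal = 266,842 L.
Alkalinity to neutralize: (231 − 129) = 102 mg/L as CaCO₃ × 266,842 L = 27,220 g as CaCO₃.
Equivalents of H⁺ required: 27,220 ÷ 50 g/eq = 544.4 eq = 544.4 mol NaHSO₄.
Mass of NaHSO₄: 544.4 × 120.1 = 65,380 g.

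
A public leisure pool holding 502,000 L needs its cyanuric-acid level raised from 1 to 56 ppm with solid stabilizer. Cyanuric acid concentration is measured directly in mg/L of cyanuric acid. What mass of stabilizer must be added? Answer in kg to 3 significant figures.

27.6 kg

CYA to add: (56 − 1) = 55 mg/L × 502,000 L = 27,610 g cyanuric acid.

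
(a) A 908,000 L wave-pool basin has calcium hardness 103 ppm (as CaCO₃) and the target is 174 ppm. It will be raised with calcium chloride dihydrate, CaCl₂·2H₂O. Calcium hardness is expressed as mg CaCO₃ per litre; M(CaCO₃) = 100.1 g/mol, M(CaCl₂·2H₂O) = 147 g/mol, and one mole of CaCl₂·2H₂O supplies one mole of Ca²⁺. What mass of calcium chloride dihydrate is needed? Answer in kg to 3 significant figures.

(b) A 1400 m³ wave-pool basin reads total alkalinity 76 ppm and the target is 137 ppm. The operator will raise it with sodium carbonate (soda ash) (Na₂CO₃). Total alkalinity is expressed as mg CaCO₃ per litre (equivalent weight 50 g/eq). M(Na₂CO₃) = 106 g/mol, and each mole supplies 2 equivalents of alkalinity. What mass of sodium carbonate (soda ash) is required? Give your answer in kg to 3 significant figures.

(a) Hardness to add: (174 − 103) = 71 mg/L as CaCO₃ × 908,000 L = 64,470 g as CaCO₃.
(a) Moles of Ca²⁺ (1 mol Ca²⁺ ≡ 1 mol CaCO₃): 64,470 / 100.1 g/mol = 644 mol.
(a) Mass of CaCl₂·2H₂O: 644 × 147 = 94,670 g.

(b) Volume: 1400 m³ = 1,400,000 L.
(b) Alkalinity to add: (137 − 76) = 61 mg/L as CaCO₃ × 1,400,000 L = 85,400 g as CaCO₃.
(b) Equivalents: 85,400 g ÷ 50 g/eq = 1708 eq.
(b) Each mole of Na₂CO₃ supplies 2 eq, so 1708 / 2 = 854 mol.
(b) Mass: 854 mol × 106 g/mol = 90,520 g.

(a) 94.7 kg; (b) 90.5 kg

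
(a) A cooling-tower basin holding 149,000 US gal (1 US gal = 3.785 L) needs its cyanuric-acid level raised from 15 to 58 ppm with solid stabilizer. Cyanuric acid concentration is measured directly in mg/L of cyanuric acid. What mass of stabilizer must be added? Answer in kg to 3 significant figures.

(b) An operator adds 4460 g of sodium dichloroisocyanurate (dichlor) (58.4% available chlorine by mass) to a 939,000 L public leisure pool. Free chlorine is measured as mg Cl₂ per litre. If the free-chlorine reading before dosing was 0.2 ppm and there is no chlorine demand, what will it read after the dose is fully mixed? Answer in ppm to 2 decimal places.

(a) Volume: 149,000 US gal × 3.785 L/gal = 563,965 L.
(a) CYA to add: (58 − 15) = 43 mg/L × 563,965 L = 24,250 g cyanuric acid.

(b) Available chlorine delivered: 4460 g × 0.584 = 2605 g as Cl₂.
(b) Concentration rise: 2605 g / 939,000 L = 2.774 mg/L = 2.77 ppm.
(b) Final FC: 0.2 + 2.77 = 2.97 ppm.

(a) 24.3 kg; (b) 2.97 ppm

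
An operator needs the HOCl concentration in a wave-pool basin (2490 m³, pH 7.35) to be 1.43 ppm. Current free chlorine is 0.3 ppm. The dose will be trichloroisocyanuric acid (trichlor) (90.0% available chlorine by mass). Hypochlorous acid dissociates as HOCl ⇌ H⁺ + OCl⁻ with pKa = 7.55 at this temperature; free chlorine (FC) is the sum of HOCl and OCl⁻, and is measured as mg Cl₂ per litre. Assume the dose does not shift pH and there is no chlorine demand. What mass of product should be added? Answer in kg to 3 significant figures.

Volume: 2490 m³ = 2,490,000 L.
[OCl⁻]/[HOCl] = 10^(pH − pKa) = 10^(7.35 − 7.55) = 0.631; fraction as HOCl = 1/(1 + 0.631) = 0.6131.
Free chlorine required for 1.43 ppm HOCl: 1.43 / 0.6131 = 2.332 ppm.
FC to add: 2.332 − 0.3 = 2.032 mg/L as Cl₂.
Cl₂ equivalent: 2.032 mg/L × 2,490,000 L = 5060 g.
Product at 90.0% available Cl: 5060 / 0.9 = 5623 g.

5.62 kg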